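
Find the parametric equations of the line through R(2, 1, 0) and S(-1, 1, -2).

Direction vector d = S - R = (-1 - 2, 1 - 1, -2 + 0) = (-3, 0, -2)
Parametric form r = R + t·d:
x = 2 - 3t, y = 1, z = 0 - 2t

x = 2 - 3t, y = 1, z = 0 - 2t


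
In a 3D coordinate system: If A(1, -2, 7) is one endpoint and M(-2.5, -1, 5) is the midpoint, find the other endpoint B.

B = 2M - A
  = (2·(-2.5) - 1, 2·(-1) - (-2), 2·5 - 7)
  = (-5 - 1, -2 + 2, 10 - 7)
  = (-6, 0, 3)

(-6, 0, 3)


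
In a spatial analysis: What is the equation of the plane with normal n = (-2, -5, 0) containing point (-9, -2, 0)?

The plane through P with normal n = (a, b, c) satisfies n·(r - P) = 0,
i.e. ax + by + cz = a·x₀ + b·y₀ + c·z₀.
d = (-2)·(-9) + (-5)·(-2) + 0·0
  = 18 + 10 + 0
  = 28
Equation: -2x - 5y = 28

-2x - 5y = 28


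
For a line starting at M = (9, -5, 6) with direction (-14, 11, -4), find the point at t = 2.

P(t) = M + t·d
  = (9 + (-14)·2, -5 + 11·2, 6 + (-4)·2)
  = (9 - 28, -5 + 22, 6 - 8)
  = (-19, 17, -2)

(-19, 17, -2)


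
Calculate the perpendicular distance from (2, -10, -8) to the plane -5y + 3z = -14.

distance = |a·x₀ + b·y₀ + c·z₀ - d| / √(a² + b² + c²)
  = |0·2 + (-5)·(-10) + 3·(-8) - (-14)| / √(0² + (-5)² + 3²)
  = |0 + 50 - 24 + 14| / √(0 + 25 + 9)
  = |40| / √34
  = 40 / 5.831
  ≈ 6.86

6.86


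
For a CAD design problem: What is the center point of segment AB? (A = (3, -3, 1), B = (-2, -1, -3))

M = ((x₁+x₂)/2, (y₁+y₂)/2, (z₁+z₂)/2)
  = ((3 - 2)/2, (-3 - 1)/2, (1 - 3)/2)
  = (1/2, -4/2, -2/2)
  = (0.5, -2, -1)

(0.5, -2, -1)


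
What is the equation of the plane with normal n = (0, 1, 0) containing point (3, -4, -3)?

The plane through P with normal n = (a, b, c) satisfies n·(r - P) = 0,
i.e. ax + by + cz = a·x₀ + b·y₀ + c·z₀.
d = 0·3 + 1·(-4) + 0·(-3)
  = 0 - 4 + 0
  = -4
Equation: y = -4

y = -4


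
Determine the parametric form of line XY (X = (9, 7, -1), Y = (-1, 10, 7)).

Direction vector d = Y - X = (-1 - 9, 10 - 7, 7 + 1) = (-10, 3, 8)
Parametric form r = X + t·d:
x = 9 - 10t, y = 7 + 3t, z = -1 + 8t

x = 9 - 10t, y = 7 + 3t, z = -1 + 8t


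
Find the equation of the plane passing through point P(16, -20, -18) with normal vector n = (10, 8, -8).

The plane through P with normal n = (a, b, c) satisfies n·(r - P) = 0,
i.e. ax + by + cz = a·x₀ + b·y₀ + c·z₀.
d = 10·16 + 8·(-20) + (-8)·(-18)
  = 160 - 160 + 144
  = 144
Equation: 10x + 8y - 8z = 144

10x + 8y - 8z = 144


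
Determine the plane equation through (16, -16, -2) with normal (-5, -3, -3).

The plane through P with normal n = (a, b, c) satisfies n·(r - P) = 0,
i.e. ax + by + cz = a·x₀ + b·y₀ + c·z₀.
d = (-5)·16 + (-3)·(-16) + (-3)·(-2)
  = -80 + 48 + 6
  = -26
Equation: -5x - 3y - 3z = -26

-5x - 3y - 3z = -26


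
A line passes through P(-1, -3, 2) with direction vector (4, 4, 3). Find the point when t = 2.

P(t) = P + t·d
  = (-1 + 4·2, -3 + 4·2, 2 + 3·2)
  = (-1 + 8, -3 + 8, 2 + 6)
  = (7, 5, 8)

(7, 5, 8)


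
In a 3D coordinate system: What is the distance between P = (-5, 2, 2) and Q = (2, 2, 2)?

d = √[(x₂-x₁)² + (y₂-y₁)² + (z₂-z₁)²]
  = √[7² + 0² + 0²]
  = √[49 + 0 + 0]
  = √49
  ≈ 7

7


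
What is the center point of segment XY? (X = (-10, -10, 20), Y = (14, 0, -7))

M = ((x₁+x₂)/2, (y₁+y₂)/2, (z₁+z₂)/2)
  = ((-10 + 14)/2, (-10 + 0)/2, (20 - 7)/2)
  = (4/2, -10/2, 13/2)
  = (2, -5, 6.5)

(2, -5, 6.5)


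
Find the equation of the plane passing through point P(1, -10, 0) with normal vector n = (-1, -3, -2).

The plane through P with normal n = (a, b, c) satisfies n·(r - P) = 0,
i.e. ax + by + cz = a·x₀ + b·y₀ + c·z₀.
d = (-1)·1 + (-3)·(-10) + (-2)·0
  = -1 + 30 + 0
  = 29
Equation: -x - 3y - 2z = 29

-x - 3y - 2z = 29


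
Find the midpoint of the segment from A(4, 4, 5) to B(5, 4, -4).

M = ((x₁+x₂)/2, (y₁+y₂)/2, (z₁+z₂)/2)
  = ((4 + 5)/2, (4 + 4)/2, (5 - 4)/2)
  = (9/2, 8/2, 1/2)
  = (4.5, 4, 0.5)

(4.5, 4, 0.5)


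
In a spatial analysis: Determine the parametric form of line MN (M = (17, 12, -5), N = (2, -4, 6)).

Direction vector d = N - M = (2 - 17, -4 - 12, 6 + 5) = (-15, -16, 11)
Parametric form r = M + t·d:
x = 17 - 15t, y = 12 - 16t, z = -5 + 11t

x = 17 - 15t, y = 12 - 16t, z = -5 + 11t


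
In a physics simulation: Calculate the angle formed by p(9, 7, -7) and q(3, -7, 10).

p·q = 9·3 + 7·(-7) + (-7)·10 = 27 - 49 - 70 = -92
|p| = √(9² + 7² + (-7)²) = √179 ≈ 13.38
|q| = √(3² + (-7)² + 10²) = √158 ≈ 12.57
cos θ = (p·q)/(|p||q|) = -92/(13.38·12.57) ≈ -0.5471
θ = arccos(-0.5471) ≈ 123.2°

123.2°


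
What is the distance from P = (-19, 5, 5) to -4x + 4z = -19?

distance = |a·x₀ + b·y₀ + c·z₀ - d| / √(a² + b² + c²)
  = |(-4)·(-19) + 0·5 + 4·5 - (-19)| / √((-4)² + 0² + 4²)
  = |76 + 0 + 20 + 19| / √(16 + 0 + 16)
  = |115| / √32
  = 115 / 5.657
  ≈ 20.33

20.33


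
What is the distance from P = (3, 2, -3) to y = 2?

distance = |a·x₀ + b·y₀ + c·z₀ - d| / √(a² + b² + c²)
  = |0·3 + 1·2 + 0·(-3) - 2| / √(0² + 1² + 0²)
  = |0 + 2 + 0 - 2| / √(0 + 1 + 0)
  = |0| / √1
  = 0 / 1
  ≈ 0

0


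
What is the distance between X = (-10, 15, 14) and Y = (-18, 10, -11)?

d = √[(x₂-x₁)² + (y₂-y₁)² + (z₂-z₁)²]
  = √[(-8)² + (-5)² + (-25)²]
  = √[64 + 25 + 625]
  = √714
  ≈ 26.72

26.72


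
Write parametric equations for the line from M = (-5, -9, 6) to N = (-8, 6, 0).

Direction vector d = N - M = (-8 + 5, 6 + 9, 0 - 6) = (-3, 15, -6)
Parametric form r = M + t·d:
x = -5 - 3t, y = -9 + 15t, z = 6 - 6t

x = -5 - 3t, y = -9 + 15t, z = 6 - 6t


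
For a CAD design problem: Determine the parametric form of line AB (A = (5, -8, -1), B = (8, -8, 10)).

Direction vector d = B - A = (8 - 5, -8 + 8, 10 + 1) = (3, 0, 11)
Parametric form r = A + t·d:
x = 5 + 3t, y = -8, z = -1 + 11t

x = 5 + 3t, y = -8, z = -1 + 11t


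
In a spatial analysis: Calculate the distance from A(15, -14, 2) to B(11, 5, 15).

d = √[(x₂-x₁)² + (y₂-y₁)² + (z₂-z₁)²]
  = √[(-4)² + 19² + 13²]
  = √[16 + 361 + 169]
  = √546
  ≈ 23.37

23.37


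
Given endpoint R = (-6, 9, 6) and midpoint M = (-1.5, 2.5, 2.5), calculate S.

S = 2M - R
  = (2·(-1.5) - (-6), 2·2.5 - 9, 2·2.5 - 6)
  = (-3 + 6, 5 - 9, 5 - 6)
  = (3, -4, -1)

(3, -4, -1)


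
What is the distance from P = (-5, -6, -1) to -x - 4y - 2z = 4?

distance = |a·x₀ + b·y₀ + c·z₀ - d| / √(a² + b² + c²)
  = |(-1)·(-5) + (-4)·(-6) + (-2)·(-1) - 4| / √((-1)² + (-4)² + (-2)²)
  = |5 + 24 + 2 - 4| / √(1 + 16 + 4)
  = |27| / √21
  = 27 / 4.583
  ≈ 5.892

5.892


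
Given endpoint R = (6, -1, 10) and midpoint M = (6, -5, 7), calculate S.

S = 2M - R
  = (2·6 - 6, 2·(-5) - (-1), 2·7 - 10)
  = (12 - 6, -10 + 1, 14 - 10)
  = (6, -9, 4)

(6, -9, 4)


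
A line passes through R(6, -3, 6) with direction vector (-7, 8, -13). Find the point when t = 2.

P(t) = R + t·d
  = (6 + (-7)·2, -3 + 8·2, 6 + (-13)·2)
  = (6 - 14, -3 + 16, 6 - 26)
  = (-8, 13, -20)

(-8, 13, -20)


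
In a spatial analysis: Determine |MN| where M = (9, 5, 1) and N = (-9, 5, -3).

d = √[(x₂-x₁)² + (y₂-y₁)² + (z₂-z₁)²]
  = √[(-18)² + 0² + (-4)²]
  = √[324 + 0 + 16]
  = √340
  ≈ 18.44

18.44


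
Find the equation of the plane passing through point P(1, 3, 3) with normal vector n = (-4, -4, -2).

The plane through P with normal n = (a, b, c) satisfies n·(r - P) = 0,
i.e. ax + by + cz = a·x₀ + b·y₀ + c·z₀.
d = (-4)·1 + (-4)·3 + (-2)·3
  = -4 - 12 - 6
  = -22
Equation: -4x - 4y - 2z = -22

-4x - 4y - 2z = -22


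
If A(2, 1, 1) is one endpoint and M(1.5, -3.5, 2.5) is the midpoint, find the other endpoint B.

B = 2M - A
  = (2·1.5 - 2, 2·(-3.5) - 1, 2·2.5 - 1)
  = (3 - 2, -7 - 1, 5 - 1)
  = (1, -8, 4)

(1, -8, 4)


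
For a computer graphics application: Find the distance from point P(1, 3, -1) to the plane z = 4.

distance = |a·x₀ + b·y₀ + c·z₀ - d| / √(a² + b² + c²)
  = |0·1 + 0·3 + 1·(-1) - 4| / √(0² + 0² + 1²)
  = |0 + 0 - 1 - 4| / √(0 + 0 + 1)
  = |-5| / √1
  = 5 / 1
  ≈ 5

5


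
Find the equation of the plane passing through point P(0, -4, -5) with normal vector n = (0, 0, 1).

The plane through P with normal n = (a, b, c) satisfies n·(r - P) = 0,
i.e. ax + by + cz = a·x₀ + b·y₀ + c·z₀.
d = 0·0 + 0·(-4) + 1·(-5)
  = 0 + 0 - 5
  = -5
Equation: z = -5

z = -5


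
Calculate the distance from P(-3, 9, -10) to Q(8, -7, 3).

d = √[(x₂-x₁)² + (y₂-y₁)² + (z₂-z₁)²]
  = √[11² + (-16)² + 13²]
  = √[121 + 256 + 169]
  = √546
  ≈ 23.37

23.37


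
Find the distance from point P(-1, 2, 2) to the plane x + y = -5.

distance = |a·x₀ + b·y₀ + c·z₀ - d| / √(a² + b² + c²)
  = |1·(-1) + 1·2 + 0·2 - (-5)| / √(1² + 1² + 0²)
  = |-1 + 2 + 0 + 5| / √(1 + 1 + 0)
  = |6| / √2
  = 6 / 1.414
  ≈ 4.243

4.243


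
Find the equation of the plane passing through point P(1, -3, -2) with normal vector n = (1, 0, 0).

The plane through P with normal n = (a, b, c) satisfies n·(r - P) = 0,
i.e. ax + by + cz = a·x₀ + b·y₀ + c·z₀.
d = 1·1 + 0·(-3) + 0·(-2)
  = 1 + 0 + 0
  = 1
Equation: x = 1

x = 1


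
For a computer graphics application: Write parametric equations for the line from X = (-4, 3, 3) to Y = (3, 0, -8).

Direction vector d = Y - X = (3 + 4, 0 - 3, -8 - 3) = (7, -3, -11)
Parametric form r = X + t·d:
x = -4 + 7t, y = 3 - 3t, z = 3 - 11t

x = -4 + 7t, y = 3 - 3t, z = 3 - 11t


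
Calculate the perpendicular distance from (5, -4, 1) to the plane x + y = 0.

distance = |a·x₀ + b·y₀ + c·z₀ - d| / √(a² + b² + c²)
  = |1·5 + 1·(-4) + 0·1 - 0| / √(1² + 1² + 0²)
  = |5 - 4 + 0 + 0| / √(1 + 1 + 0)
  = |1| / √2
  = 1 / 1.414
  ≈ 0.7071

0.7071


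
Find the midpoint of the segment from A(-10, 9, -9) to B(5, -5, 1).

M = ((x₁+x₂)/2, (y₁+y₂)/2, (z₁+z₂)/2)
  = ((-10 + 5)/2, (9 - 5)/2, (-9 + 1)/2)
  = (-5/2, 4/2, -8/2)
  = (-2.5, 2, -4)

(-2.5, 2, -4)


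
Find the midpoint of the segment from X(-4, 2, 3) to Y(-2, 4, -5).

M = ((x₁+x₂)/2, (y₁+y₂)/2, (z₁+z₂)/2)
  = ((-4 - 2)/2, (2 + 4)/2, (3 - 5)/2)
  = (-6/2, 6/2, -2/2)
  = (-3, 3, -1)

(-3, 3, -1)


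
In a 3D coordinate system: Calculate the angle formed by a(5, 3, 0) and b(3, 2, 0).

a·b = 5·3 + 3·2 + 0·0 = 15 + 6 + 0 = 21
|a| = √(5² + 3² + 0²) = √34 ≈ 5.831
|b| = √(3² + 2² + 0²) = √13 ≈ 3.606
cos θ = (a·b)/(|a||b|) = 21/(5.831·3.606) ≈ 0.9989
θ = arccos(0.9989) ≈ 2.726°

2.726°


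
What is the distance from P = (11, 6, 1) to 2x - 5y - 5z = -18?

distance = |a·x₀ + b·y₀ + c·z₀ - d| / √(a² + b² + c²)
  = |2·11 + (-5)·6 + (-5)·1 - (-18)| / √(2² + (-5)² + (-5)²)
  = |22 - 30 - 5 + 18| / √(4 + 25 + 25)
  = |5| / √54
  = 5 / 7.348
  ≈ 0.6804

0.6804


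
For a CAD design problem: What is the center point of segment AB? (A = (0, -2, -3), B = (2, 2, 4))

M = ((x₁+x₂)/2, (y₁+y₂)/2, (z₁+z₂)/2)
  = ((0 + 2)/2, (-2 + 2)/2, (-3 + 4)/2)
  = (2/2, 0/2, 1/2)
  = (1, 0, 0.5)

(1, 0, 0.5)


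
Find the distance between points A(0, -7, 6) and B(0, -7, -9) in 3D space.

d = √[(x₂-x₁)² + (y₂-y₁)² + (z₂-z₁)²]
  = √[0² + 0² + (-15)²]
  = √[0 + 0 + 225]
  = √225
  ≈ 15

15


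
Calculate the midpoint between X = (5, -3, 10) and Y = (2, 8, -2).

M = ((x₁+x₂)/2, (y₁+y₂)/2, (z₁+z₂)/2)
  = ((5 + 2)/2, (-3 + 8)/2, (10 - 2)/2)
  = (7/2, 5/2, 8/2)
  = (3.5, 2.5, 4)

(3.5, 2.5, 4)


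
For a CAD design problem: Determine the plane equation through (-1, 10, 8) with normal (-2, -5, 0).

The plane through P with normal n = (a, b, c) satisfies n·(r - P) = 0,
i.e. ax + by + cz = a·x₀ + b·y₀ + c·z₀.
d = (-2)·(-1) + (-5)·10 + 0·8
  = 2 - 50 + 0
  = -48
Equation: -2x - 5y = -48

-2x - 5y = -48


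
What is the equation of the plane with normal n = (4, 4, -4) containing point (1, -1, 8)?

The plane through P with normal n = (a, b, c) satisfies n·(r - P) = 0,
i.e. ax + by + cz = a·x₀ + b·y₀ + c·z₀.
d = 4·1 + 4·(-1) + (-4)·8
  = 4 - 4 - 32
  = -32
Equation: 4x + 4y - 4z = -32

4x + 4y - 4z = -32


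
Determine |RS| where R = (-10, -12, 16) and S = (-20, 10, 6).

d = √[(x₂-x₁)² + (y₂-y₁)² + (z₂-z₁)²]
  = √[(-10)² + 22² + (-10)²]
  = √[100 + 484 + 100]
  = √684
  ≈ 26.15

26.15


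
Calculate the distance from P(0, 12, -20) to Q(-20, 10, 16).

d = √[(x₂-x₁)² + (y₂-y₁)² + (z₂-z₁)²]
  = √[(-20)² + (-2)² + 36²]
  = √[400 + 4 + 1296]
  = √1700
  ≈ 41.23

41.23


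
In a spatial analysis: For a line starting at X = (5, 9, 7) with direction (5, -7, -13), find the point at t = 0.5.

P(t) = X + t·d
  = (5 + 5·0.5, 9 + (-7)·0.5, 7 + (-13)·0.5)
  = (5 + 2.5, 9 - 3.5, 7 - 6.5)
  = (7.5, 5.5, 0.5)

(7.5, 5.5, 0.5)


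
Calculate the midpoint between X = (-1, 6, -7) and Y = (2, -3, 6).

M = ((x₁+x₂)/2, (y₁+y₂)/2, (z₁+z₂)/2)
  = ((-1 + 2)/2, (6 - 3)/2, (-7 + 6)/2)
  = (1/2, 3/2, -1/2)
  = (0.5, 1.5, -0.5)

(0.5, 1.5, -0.5)


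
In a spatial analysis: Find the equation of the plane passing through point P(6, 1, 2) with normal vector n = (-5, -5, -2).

The plane through P with normal n = (a, b, c) satisfies n·(r - P) = 0,
i.e. ax + by + cz = a·x₀ + b·y₀ + c·z₀.
d = (-5)·6 + (-5)·1 + (-2)·2
  = -30 - 5 - 4
  = -39
Equation: -5x - 5y - 2z = -39

-5x - 5y - 2z = -39


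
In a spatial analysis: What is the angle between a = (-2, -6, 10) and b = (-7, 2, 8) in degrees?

a·b = (-2)·(-7) + (-6)·2 + 10·8 = 14 - 12 + 80 = 82
|a| = √((-2)² + (-6)² + 10²) = √140 ≈ 11.83
|b| = √((-7)² + 2² + 8²) = √117 ≈ 10.82
cos θ = (a·b)/(|a||b|) = 82/(11.83·10.82) ≈ 0.6407
θ = arccos(0.6407) ≈ 50.16°

50.16°


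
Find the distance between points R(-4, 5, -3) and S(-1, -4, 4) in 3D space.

d = √[(x₂-x₁)² + (y₂-y₁)² + (z₂-z₁)²]
  = √[3² + (-9)² + 7²]
  = √[9 + 81 + 49]
  = √139
  ≈ 11.79

11.79


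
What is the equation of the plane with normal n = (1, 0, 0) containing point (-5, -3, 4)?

The plane through P with normal n = (a, b, c) satisfies n·(r - P) = 0,
i.e. ax + by + cz = a·x₀ + b·y₀ + c·z₀.
d = 1·(-5) + 0·(-3) + 0·4
  = -5 + 0 + 0
  = -5
Equation: x = -5

x = -5


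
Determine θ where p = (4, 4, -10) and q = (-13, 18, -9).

p·q = 4·(-13) + 4·18 + (-10)·(-9) = -52 + 72 + 90 = 110
|p| = √(4² + 4² + (-10)²) = √132 ≈ 11.49
|q| = √((-13)² + 18² + (-9)²) = √574 ≈ 23.96
cos θ = (p·q)/(|p||q|) = 110/(11.49·23.96) ≈ 0.3996
θ = arccos(0.3996) ≈ 66.45°

66.45°


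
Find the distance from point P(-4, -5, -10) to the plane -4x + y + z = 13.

distance = |a·x₀ + b·y₀ + c·z₀ - d| / √(a² + b² + c²)
  = |(-4)·(-4) + 1·(-5) + 1·(-10) - 13| / √((-4)² + 1² + 1²)
  = |16 - 5 - 10 - 13| / √(16 + 1 + 1)
  = |-12| / √18
  = 12 / 4.243
  ≈ 2.828

2.828


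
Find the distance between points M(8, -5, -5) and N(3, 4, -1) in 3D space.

d = √[(x₂-x₁)² + (y₂-y₁)² + (z₂-z₁)²]
  = √[(-5)² + 9² + 4²]
  = √[25 + 81 + 16]
  = √122
  ≈ 11.05

11.05


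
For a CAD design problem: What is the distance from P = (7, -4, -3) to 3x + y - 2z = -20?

distance = |a·x₀ + b·y₀ + c·z₀ - d| / √(a² + b² + c²)
  = |3·7 + 1·(-4) + (-2)·(-3) - (-20)| / √(3² + 1² + (-2)²)
  = |21 - 4 + 6 + 20| / √(9 + 1 + 4)
  = |43| / √14
  = 43 / 3.742
  ≈ 11.49

11.49


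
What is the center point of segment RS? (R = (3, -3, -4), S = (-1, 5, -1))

M = ((x₁+x₂)/2, (y₁+y₂)/2, (z₁+z₂)/2)
  = ((3 - 1)/2, (-3 + 5)/2, (-4 - 1)/2)
  = (2/2, 2/2, -5/2)
  = (1, 1, -2.5)

(1, 1, -2.5)


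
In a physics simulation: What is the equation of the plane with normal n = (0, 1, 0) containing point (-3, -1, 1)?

The plane through P with normal n = (a, b, c) satisfies n·(r - P) = 0,
i.e. ax + by + cz = a·x₀ + b·y₀ + c·z₀.
d = 0·(-3) + 1·(-1) + 0·1
  = 0 - 1 + 0
  = -1
Equation: y = -1

y = -1


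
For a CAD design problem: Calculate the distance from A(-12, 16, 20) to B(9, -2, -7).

d = √[(x₂-x₁)² + (y₂-y₁)² + (z₂-z₁)²]
  = √[21² + (-18)² + (-27)²]
  = √[441 + 324 + 729]
  = √1494
  ≈ 38.65

38.65


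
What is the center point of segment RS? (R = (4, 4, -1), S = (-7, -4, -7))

M = ((x₁+x₂)/2, (y₁+y₂)/2, (z₁+z₂)/2)
  = ((4 - 7)/2, (4 - 4)/2, (-1 - 7)/2)
  = (-3/2, 0/2, -8/2)
  = (-1.5, 0, -4)

(-1.5, 0, -4)


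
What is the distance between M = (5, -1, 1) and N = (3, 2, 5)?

d = √[(x₂-x₁)² + (y₂-y₁)² + (z₂-z₁)²]
  = √[(-2)² + 3² + 4²]
  = √[4 + 9 + 16]
  = √29
  ≈ 5.385

5.385


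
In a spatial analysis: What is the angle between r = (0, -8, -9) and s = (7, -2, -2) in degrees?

r·s = 0·7 + (-8)·(-2) + (-9)·(-2) = 0 + 16 + 18 = 34
|r| = √(0² + (-8)² + (-9)²) = √145 ≈ 12.04
|s| = √(7² + (-2)² + (-2)²) = √57 ≈ 7.55
cos θ = (r·s)/(|r||s|) = 34/(12.04·7.55) ≈ 0.374
θ = arccos(0.374) ≈ 68.04°

68.04°


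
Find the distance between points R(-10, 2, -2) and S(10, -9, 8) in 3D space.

d = √[(x₂-x₁)² + (y₂-y₁)² + (z₂-z₁)²]
  = √[20² + (-11)² + 10²]
  = √[400 + 121 + 100]
  = √621
  ≈ 24.92

24.92


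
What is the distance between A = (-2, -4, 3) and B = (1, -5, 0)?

d = √[(x₂-x₁)² + (y₂-y₁)² + (z₂-z₁)²]
  = √[3² + (-1)² + (-3)²]
  = √[9 + 1 + 9]
  = √19
  ≈ 4.359

4.359


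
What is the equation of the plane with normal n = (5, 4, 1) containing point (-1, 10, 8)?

The plane through P with normal n = (a, b, c) satisfies n·(r - P) = 0,
i.e. ax + by + cz = a·x₀ + b·y₀ + c·z₀.
d = 5·(-1) + 4·10 + 1·8
  = -5 + 40 + 8
  = 43
Equation: 5x + 4y + z = 43

5x + 4y + z = 43


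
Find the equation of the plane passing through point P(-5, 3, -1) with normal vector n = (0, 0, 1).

The plane through P with normal n = (a, b, c) satisfies n·(r - P) = 0,
i.e. ax + by + cz = a·x₀ + b·y₀ + c·z₀.
d = 0·(-5) + 0·3 + 1·(-1)
  = 0 + 0 - 1
  = -1
Equation: z = -1

z = -1


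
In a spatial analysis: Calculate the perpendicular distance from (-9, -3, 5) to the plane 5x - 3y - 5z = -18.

distance = |a·x₀ + b·y₀ + c·z₀ - d| / √(a² + b² + c²)
  = |5·(-9) + (-3)·(-3) + (-5)·5 - (-18)| / √(5² + (-3)² + (-5)²)
  = |-45 + 9 - 25 + 18| / √(25 + 9 + 25)
  = |-43| / √59
  = 43 / 7.681
  ≈ 5.598

5.598


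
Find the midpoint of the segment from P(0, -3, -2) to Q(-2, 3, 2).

M = ((x₁+x₂)/2, (y₁+y₂)/2, (z₁+z₂)/2)
  = ((0 - 2)/2, (-3 + 3)/2, (-2 + 2)/2)
  = (-2/2, 0/2, 0/2)
  = (-1, 0, 0)

(-1, 0, 0)


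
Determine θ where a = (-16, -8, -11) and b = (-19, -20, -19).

a·b = (-16)·(-19) + (-8)·(-20) + (-11)·(-19) = 304 + 160 + 209 = 673
|a| = √((-16)² + (-8)² + (-11)²) = √441 ≈ 21
|b| = √((-19)² + (-20)² + (-19)²) = √1122 ≈ 33.5
cos θ = (a·b)/(|a||b|) = 673/(21·33.5) ≈ 0.9568
θ = arccos(0.9568) ≈ 16.91°

16.91°


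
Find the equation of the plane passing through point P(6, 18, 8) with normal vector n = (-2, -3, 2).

The plane through P with normal n = (a, b, c) satisfies n·(r - P) = 0,
i.e. ax + by + cz = a·x₀ + b·y₀ + c·z₀.
d = (-2)·6 + (-3)·18 + 2·8
  = -12 - 54 + 16
  = -50
Equation: -2x - 3y + 2z = -50

-2x - 3y + 2z = -50


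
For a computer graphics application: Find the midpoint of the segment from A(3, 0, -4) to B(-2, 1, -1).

M = ((x₁+x₂)/2, (y₁+y₂)/2, (z₁+z₂)/2)
  = ((3 - 2)/2, (0 + 1)/2, (-4 - 1)/2)
  = (1/2, 1/2, -5/2)
  = (0.5, 0.5, -2.5)

(0.5, 0.5, -2.5)


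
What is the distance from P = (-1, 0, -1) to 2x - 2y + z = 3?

distance = |a·x₀ + b·y₀ + c·z₀ - d| / √(a² + b² + c²)
  = |2·(-1) + (-2)·0 + 1·(-1) - 3| / √(2² + (-2)² + 1²)
  = |-2 + 0 - 1 - 3| / √(4 + 4 + 1)
  = |-6| / √9
  = 6 / 3
  ≈ 2

2


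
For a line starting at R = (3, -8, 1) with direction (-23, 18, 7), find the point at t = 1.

P(t) = R + t·d
  = (3 + (-23)·1, -8 + 18·1, 1 + 7·1)
  = (3 - 23, -8 + 18, 1 + 7)
  = (-20, 10, 8)

(-20, 10, 8)


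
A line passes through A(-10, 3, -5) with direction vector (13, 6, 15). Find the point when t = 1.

P(t) = A + t·d
  = (-10 + 13·1, 3 + 6·1, -5 + 15·1)
  = (-10 + 13, 3 + 6, -5 + 15)
  = (3, 9, 10)

(3, 9, 10)


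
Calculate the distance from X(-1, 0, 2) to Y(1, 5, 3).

d = √[(x₂-x₁)² + (y₂-y₁)² + (z₂-z₁)²]
  = √[2² + 5² + 1²]
  = √[4 + 25 + 1]
  = √30
  ≈ 5.477

5.477


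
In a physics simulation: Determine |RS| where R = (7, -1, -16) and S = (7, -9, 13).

d = √[(x₂-x₁)² + (y₂-y₁)² + (z₂-z₁)²]
  = √[0² + (-8)² + 29²]
  = √[0 + 64 + 841]
  = √905
  ≈ 30.08

30.08


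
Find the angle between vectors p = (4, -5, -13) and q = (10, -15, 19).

p·q = 4·10 + (-5)·(-15) + (-13)·19 = 40 + 75 - 247 = -132
|p| = √(4² + (-5)² + (-13)²) = √210 ≈ 14.49
|q| = √(10² + (-15)² + 19²) = √686 ≈ 26.19
cos θ = (p·q)/(|p||q|) = -132/(14.49·26.19) ≈ -0.3478
θ = arccos(-0.3478) ≈ 110.4°

110.4°


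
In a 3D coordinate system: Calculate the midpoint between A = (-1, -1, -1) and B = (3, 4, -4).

M = ((x₁+x₂)/2, (y₁+y₂)/2, (z₁+z₂)/2)
  = ((-1 + 3)/2, (-1 + 4)/2, (-1 - 4)/2)
  = (2/2, 3/2, -5/2)
  = (1, 1.5, -2.5)

(1, 1.5, -2.5)


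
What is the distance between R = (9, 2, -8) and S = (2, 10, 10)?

d = √[(x₂-x₁)² + (y₂-y₁)² + (z₂-z₁)²]
  = √[(-7)² + 8² + 18²]
  = √[49 + 64 + 324]
  = √437
  ≈ 20.9

20.9


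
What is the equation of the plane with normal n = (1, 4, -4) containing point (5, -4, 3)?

The plane through P with normal n = (a, b, c) satisfies n·(r - P) = 0,
i.e. ax + by + cz = a·x₀ + b·y₀ + c·z₀.
d = 1·5 + 4·(-4) + (-4)·3
  = 5 - 16 - 12
  = -23
Equation: x + 4y - 4z = -23

x + 4y - 4z = -23


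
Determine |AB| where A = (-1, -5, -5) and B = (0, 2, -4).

d = √[(x₂-x₁)² + (y₂-y₁)² + (z₂-z₁)²]
  = √[1² + 7² + 1²]
  = √[1 + 49 + 1]
  = √51
  ≈ 7.141

7.141


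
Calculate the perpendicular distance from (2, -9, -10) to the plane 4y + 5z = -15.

distance = |a·x₀ + b·y₀ + c·z₀ - d| / √(a² + b² + c²)
  = |0·2 + 4·(-9) + 5·(-10) - (-15)| / √(0² + 4² + 5²)
  = |0 - 36 - 50 + 15| / √(0 + 16 + 25)
  = |-71| / √41
  = 71 / 6.403
  ≈ 11.09

11.09


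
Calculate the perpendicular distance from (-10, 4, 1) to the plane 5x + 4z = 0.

distance = |a·x₀ + b·y₀ + c·z₀ - d| / √(a² + b² + c²)
  = |5·(-10) + 0·4 + 4·1 - 0| / √(5² + 0² + 4²)
  = |-50 + 0 + 4 + 0| / √(25 + 0 + 16)
  = |-46| / √41
  = 46 / 6.403
  ≈ 7.184

7.184


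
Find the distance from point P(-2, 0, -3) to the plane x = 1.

distance = |a·x₀ + b·y₀ + c·z₀ - d| / √(a² + b² + c²)
  = |1·(-2) + 0·0 + 0·(-3) - 1| / √(1² + 0² + 0²)
  = |-2 + 0 + 0 - 1| / √(1 + 0 + 0)
  = |-3| / √1
  = 3 / 1
  ≈ 3

3


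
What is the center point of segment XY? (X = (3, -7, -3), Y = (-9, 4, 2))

M = ((x₁+x₂)/2, (y₁+y₂)/2, (z₁+z₂)/2)
  = ((3 - 9)/2, (-7 + 4)/2, (-3 + 2)/2)
  = (-6/2, -3/2, -1/2)
  = (-3, -1.5, -0.5)

(-3, -1.5, -0.5)


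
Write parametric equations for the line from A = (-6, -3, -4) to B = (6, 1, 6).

Direction vector d = B - A = (6 + 6, 1 + 3, 6 + 4) = (12, 4, 10)
Parametric form r = A + t·d:
x = -6 + 12t, y = -3 + 4t, z = -4 + 10t

x = -6 + 12t, y = -3 + 4t, z = -4 + 10t


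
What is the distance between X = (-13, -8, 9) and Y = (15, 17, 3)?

d = √[(x₂-x₁)² + (y₂-y₁)² + (z₂-z₁)²]
  = √[28² + 25² + (-6)²]
  = √[784 + 625 + 36]
  = √1445
  ≈ 38.01

38.01


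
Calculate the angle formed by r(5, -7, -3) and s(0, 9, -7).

r·s = 5·0 + (-7)·9 + (-3)·(-7) = 0 - 63 + 21 = -42
|r| = √(5² + (-7)² + (-3)²) = √83 ≈ 9.11
|s| = √(0² + 9² + (-7)²) = √130 ≈ 11.4
cos θ = (r·s)/(|r||s|) = -42/(9.11·11.4) ≈ -0.4043
θ = arccos(-0.4043) ≈ 113.8°

113.8°


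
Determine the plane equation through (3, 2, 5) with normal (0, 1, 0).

The plane through P with normal n = (a, b, c) satisfies n·(r - P) = 0,
i.e. ax + by + cz = a·x₀ + b·y₀ + c·z₀.
d = 0·3 + 1·2 + 0·5
  = 0 + 2 + 0
  = 2
Equation: y = 2

y = 2


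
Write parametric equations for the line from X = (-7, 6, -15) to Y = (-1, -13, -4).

Direction vector d = Y - X = (-1 + 7, -13 - 6, -4 + 15) = (6, -19, 11)
Parametric form r = X + t·d:
x = -7 + 6t, y = 6 - 19t, z = -15 + 11t

x = -7 + 6t, y = 6 - 19t, z = -15 + 11t


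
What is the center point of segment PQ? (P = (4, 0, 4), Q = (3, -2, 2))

M = ((x₁+x₂)/2, (y₁+y₂)/2, (z₁+z₂)/2)
  = ((4 + 3)/2, (0 - 2)/2, (4 + 2)/2)
  = (7/2, -2/2, 6/2)
  = (3.5, -1, 3)

(3.5, -1, 3)


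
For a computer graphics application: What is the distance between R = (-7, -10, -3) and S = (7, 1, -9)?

d = √[(x₂-x₁)² + (y₂-y₁)² + (z₂-z₁)²]
  = √[14² + 11² + (-6)²]
  = √[196 + 121 + 36]
  = √353
  ≈ 18.79

18.79


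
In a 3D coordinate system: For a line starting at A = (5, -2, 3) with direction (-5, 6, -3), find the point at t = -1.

P(t) = A + t·d
  = (5 + (-5)·(-1), -2 + 6·(-1), 3 + (-3)·(-1))
  = (5 + 5, -2 - 6, 3 + 3)
  = (10, -8, 6)

(10, -8, 6)


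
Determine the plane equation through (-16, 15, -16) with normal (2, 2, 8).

The plane through P with normal n = (a, b, c) satisfies n·(r - P) = 0,
i.e. ax + by + cz = a·x₀ + b·y₀ + c·z₀.
d = 2·(-16) + 2·15 + 8·(-16)
  = -32 + 30 - 128
  = -130
Equation: 2x + 2y + 8z = -130

2x + 2y + 8z = -130


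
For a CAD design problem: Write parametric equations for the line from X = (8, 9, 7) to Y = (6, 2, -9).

Direction vector d = Y - X = (6 - 8, 2 - 9, -9 - 7) = (-2, -7, -16)
Parametric form r = X + t·d:
x = 8 - 2t, y = 9 - 7t, z = 7 - 16t

x = 8 - 2t, y = 9 - 7t, z = 7 - 16t


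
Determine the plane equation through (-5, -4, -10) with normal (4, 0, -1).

The plane through P with normal n = (a, b, c) satisfies n·(r - P) = 0,
i.e. ax + by + cz = a·x₀ + b·y₀ + c·z₀.
d = 4·(-5) + 0·(-4) + (-1)·(-10)
  = -20 + 0 + 10
  = -10
Equation: 4x - z = -10

4x - z = -10


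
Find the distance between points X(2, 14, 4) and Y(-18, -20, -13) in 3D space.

d = √[(x₂-x₁)² + (y₂-y₁)² + (z₂-z₁)²]
  = √[(-20)² + (-34)² + (-17)²]
  = √[400 + 1156 + 289]
  = √1845
  ≈ 42.95

42.95


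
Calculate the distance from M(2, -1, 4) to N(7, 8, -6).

d = √[(x₂-x₁)² + (y₂-y₁)² + (z₂-z₁)²]
  = √[5² + 9² + (-10)²]
  = √[25 + 81 + 100]
  = √206
  ≈ 14.35

14.35


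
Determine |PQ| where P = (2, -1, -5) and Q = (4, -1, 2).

d = √[(x₂-x₁)² + (y₂-y₁)² + (z₂-z₁)²]
  = √[2² + 0² + 7²]
  = √[4 + 0 + 49]
  = √53
  ≈ 7.28

7.28


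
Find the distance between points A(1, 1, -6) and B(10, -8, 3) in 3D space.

d = √[(x₂-x₁)² + (y₂-y₁)² + (z₂-z₁)²]
  = √[9² + (-9)² + 9²]
  = √[81 + 81 + 81]
  = √243
  ≈ 15.59

15.59


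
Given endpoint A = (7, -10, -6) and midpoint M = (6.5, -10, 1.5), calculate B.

B = 2M - A
  = (2·6.5 - 7, 2·(-10) - (-10), 2·1.5 - (-6))
  = (13 - 7, -20 + 10, 3 + 6)
  = (6, -10, 9)

(6, -10, 9)


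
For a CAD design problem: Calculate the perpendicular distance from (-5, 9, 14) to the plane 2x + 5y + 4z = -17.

distance = |a·x₀ + b·y₀ + c·z₀ - d| / √(a² + b² + c²)
  = |2·(-5) + 5·9 + 4·14 - (-17)| / √(2² + 5² + 4²)
  = |-10 + 45 + 56 + 17| / √(4 + 25 + 16)
  = |108| / √45
  = 108 / 6.708
  ≈ 16.1

16.1


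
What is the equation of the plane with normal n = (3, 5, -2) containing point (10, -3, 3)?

The plane through P with normal n = (a, b, c) satisfies n·(r - P) = 0,
i.e. ax + by + cz = a·x₀ + b·y₀ + c·z₀.
d = 3·10 + 5·(-3) + (-2)·3
  = 30 - 15 - 6
  = 9
Equation: 3x + 5y - 2z = 9

3x + 5y - 2z = 9


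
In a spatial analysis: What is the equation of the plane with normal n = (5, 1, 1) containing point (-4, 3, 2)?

The plane through P with normal n = (a, b, c) satisfies n·(r - P) = 0,
i.e. ax + by + cz = a·x₀ + b·y₀ + c·z₀.
d = 5·(-4) + 1·3 + 1·2
  = -20 + 3 + 2
  = -15
Equation: 5x + y + z = -15

5x + y + z = -15


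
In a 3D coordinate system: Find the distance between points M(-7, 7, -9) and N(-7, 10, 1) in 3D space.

d = √[(x₂-x₁)² + (y₂-y₁)² + (z₂-z₁)²]
  = √[0² + 3² + 10²]
  = √[0 + 9 + 100]
  = √109
  ≈ 10.44

10.44


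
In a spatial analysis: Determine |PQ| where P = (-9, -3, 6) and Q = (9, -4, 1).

d = √[(x₂-x₁)² + (y₂-y₁)² + (z₂-z₁)²]
  = √[18² + (-1)² + (-5)²]
  = √[324 + 1 + 25]
  = √350
  ≈ 18.71

18.71


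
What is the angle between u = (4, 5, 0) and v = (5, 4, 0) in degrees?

u·v = 4·5 + 5·4 + 0·0 = 20 + 20 + 0 = 40
|u| = √(4² + 5² + 0²) = √41 ≈ 6.403
|v| = √(5² + 4² + 0²) = √41 ≈ 6.403
cos θ = (u·v)/(|u||v|) = 40/(6.403·6.403) ≈ 0.9756
θ = arccos(0.9756) ≈ 12.68°

12.68°


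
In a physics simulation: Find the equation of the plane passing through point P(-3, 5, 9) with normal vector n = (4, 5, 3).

The plane through P with normal n = (a, b, c) satisfies n·(r - P) = 0,
i.e. ax + by + cz = a·x₀ + b·y₀ + c·z₀.
d = 4·(-3) + 5·5 + 3·9
  = -12 + 25 + 27
  = 40
Equation: 4x + 5y + 3z = 40

4x + 5y + 3z = 40


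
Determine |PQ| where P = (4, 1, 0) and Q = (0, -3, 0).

d = √[(x₂-x₁)² + (y₂-y₁)² + (z₂-z₁)²]
  = √[(-4)² + (-4)² + 0²]
  = √[16 + 16 + 0]
  = √32
  ≈ 5.657

5.657


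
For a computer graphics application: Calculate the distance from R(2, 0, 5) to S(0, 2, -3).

d = √[(x₂-x₁)² + (y₂-y₁)² + (z₂-z₁)²]
  = √[(-2)² + 2² + (-8)²]
  = √[4 + 4 + 64]
  = √72
  ≈ 8.485

8.485


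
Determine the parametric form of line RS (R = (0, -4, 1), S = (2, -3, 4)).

Direction vector d = S - R = (2 + 0, -3 + 4, 4 - 1) = (2, 1, 3)
Parametric form r = R + t·d:
x = 0 + 2t, y = -4 + t, z = 1 + 3t

x = 0 + 2t, y = -4 + t, z = 1 + 3t


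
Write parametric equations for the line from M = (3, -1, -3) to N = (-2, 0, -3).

Direction vector d = N - M = (-2 - 3, 0 + 1, -3 + 3) = (-5, 1, 0)
Parametric form r = M + t·d:
x = 3 - 5t, y = -1 + t, z = -3

x = 3 - 5t, y = -1 + t, z = -3


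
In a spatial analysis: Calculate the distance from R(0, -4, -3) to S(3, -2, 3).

d = √[(x₂-x₁)² + (y₂-y₁)² + (z₂-z₁)²]
  = √[3² + 2² + 6²]
  = √[9 + 4 + 36]
  = √49
  ≈ 7

7


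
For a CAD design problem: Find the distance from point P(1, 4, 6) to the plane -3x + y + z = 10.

distance = |a·x₀ + b·y₀ + c·z₀ - d| / √(a² + b² + c²)
  = |(-3)·1 + 1·4 + 1·6 - 10| / √((-3)² + 1² + 1²)
  = |-3 + 4 + 6 - 10| / √(9 + 1 + 1)
  = |-3| / √11
  = 3 / 3.317
  ≈ 0.9045

0.9045


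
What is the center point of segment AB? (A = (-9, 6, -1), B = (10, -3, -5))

M = ((x₁+x₂)/2, (y₁+y₂)/2, (z₁+z₂)/2)
  = ((-9 + 10)/2, (6 - 3)/2, (-1 - 5)/2)
  = (1/2, 3/2, -6/2)
  = (0.5, 1.5, -3)

(0.5, 1.5, -3)


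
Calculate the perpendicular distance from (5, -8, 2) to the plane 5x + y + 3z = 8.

distance = |a·x₀ + b·y₀ + c·z₀ - d| / √(a² + b² + c²)
  = |5·5 + 1·(-8) + 3·2 - 8| / √(5² + 1² + 3²)
  = |25 - 8 + 6 - 8| / √(25 + 1 + 9)
  = |15| / √35
  = 15 / 5.916
  ≈ 2.535

2.535


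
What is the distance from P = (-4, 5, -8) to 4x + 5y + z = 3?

distance = |a·x₀ + b·y₀ + c·z₀ - d| / √(a² + b² + c²)
  = |4·(-4) + 5·5 + 1·(-8) - 3| / √(4² + 5² + 1²)
  = |-16 + 25 - 8 - 3| / √(16 + 25 + 1)
  = |-2| / √42
  = 2 / 6.481
  ≈ 0.3086

0.3086


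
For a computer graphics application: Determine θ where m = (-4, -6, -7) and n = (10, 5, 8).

m·n = (-4)·10 + (-6)·5 + (-7)·8 = -40 - 30 - 56 = -126
|m| = √((-4)² + (-6)² + (-7)²) = √101 ≈ 10.05
|n| = √(10² + 5² + 8²) = √189 ≈ 13.75
cos θ = (m·n)/(|m||n|) = -126/(10.05·13.75) ≈ -0.912
θ = arccos(-0.912) ≈ 155.8°

155.8°


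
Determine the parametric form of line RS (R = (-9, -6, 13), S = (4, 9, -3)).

Direction vector d = S - R = (4 + 9, 9 + 6, -3 - 13) = (13, 15, -16)
Parametric form r = R + t·d:
x = -9 + 13t, y = -6 + 15t, z = 13 - 16t

x = -9 + 13t, y = -6 + 15t, z = 13 - 16t


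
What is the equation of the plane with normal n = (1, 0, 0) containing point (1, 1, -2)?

The plane through P with normal n = (a, b, c) satisfies n·(r - P) = 0,
i.e. ax + by + cz = a·x₀ + b·y₀ + c·z₀.
d = 1·1 + 0·1 + 0·(-2)
  = 1 + 0 + 0
  = 1
Equation: x = 1

x = 1


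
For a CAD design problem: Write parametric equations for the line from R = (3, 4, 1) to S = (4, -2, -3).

Direction vector d = S - R = (4 - 3, -2 - 4, -3 - 1) = (1, -6, -4)
Parametric form r = R + t·d:
x = 3 + t, y = 4 - 6t, z = 1 - 4t

x = 3 + t, y = 4 - 6t, z = 1 - 4t


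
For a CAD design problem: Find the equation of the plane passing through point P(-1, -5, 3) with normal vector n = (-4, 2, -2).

The plane through P with normal n = (a, b, c) satisfies n·(r - P) = 0,
i.e. ax + by + cz = a·x₀ + b·y₀ + c·z₀.
d = (-4)·(-1) + 2·(-5) + (-2)·3
  = 4 - 10 - 6
  = -12
Equation: -4x + 2y - 2z = -12

-4x + 2y - 2z = -12


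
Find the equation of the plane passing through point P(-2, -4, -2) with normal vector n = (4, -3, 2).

The plane through P with normal n = (a, b, c) satisfies n·(r - P) = 0,
i.e. ax + by + cz = a·x₀ + b·y₀ + c·z₀.
d = 4·(-2) + (-3)·(-4) + 2·(-2)
  = -8 + 12 - 4
  = 0
Equation: 4x - 3y + 2z = 0

4x - 3y + 2z = 0


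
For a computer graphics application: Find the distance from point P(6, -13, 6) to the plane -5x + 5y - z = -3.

distance = |a·x₀ + b·y₀ + c·z₀ - d| / √(a² + b² + c²)
  = |(-5)·6 + 5·(-13) + (-1)·6 - (-3)| / √((-5)² + 5² + (-1)²)
  = |-30 - 65 - 6 + 3| / √(25 + 25 + 1)
  = |-98| / √51
  = 98 / 7.141
  ≈ 13.72

13.72


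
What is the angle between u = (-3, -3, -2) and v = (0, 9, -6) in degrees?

u·v = (-3)·0 + (-3)·9 + (-2)·(-6) = 0 - 27 + 12 = -15
|u| = √((-3)² + (-3)² + (-2)²) = √22 ≈ 4.69
|v| = √(0² + 9² + (-6)²) = √117 ≈ 10.82
cos θ = (u·v)/(|u||v|) = -15/(4.69·10.82) ≈ -0.2957
θ = arccos(-0.2957) ≈ 107.2°

107.2°


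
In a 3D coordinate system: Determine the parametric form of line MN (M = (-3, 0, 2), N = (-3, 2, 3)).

Direction vector d = N - M = (-3 + 3, 2 + 0, 3 - 2) = (0, 2, 1)
Parametric form r = M + t·d:
x = -3, y = 0 + 2t, z = 2 + t

x = -3, y = 0 + 2t, z = 2 + t


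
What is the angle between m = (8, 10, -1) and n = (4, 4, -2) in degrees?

m·n = 8·4 + 10·4 + (-1)·(-2) = 32 + 40 + 2 = 74
|m| = √(8² + 10² + (-1)²) = √165 ≈ 12.85
|n| = √(4² + 4² + (-2)²) = √36 ≈ 6
cos θ = (m·n)/(|m||n|) = 74/(12.85·6) ≈ 0.9601
θ = arccos(0.9601) ≈ 16.23°

16.23°


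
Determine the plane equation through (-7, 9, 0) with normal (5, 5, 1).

The plane through P with normal n = (a, b, c) satisfies n·(r - P) = 0,
i.e. ax + by + cz = a·x₀ + b·y₀ + c·z₀.
d = 5·(-7) + 5·9 + 1·0
  = -35 + 45 + 0
  = 10
Equation: 5x + 5y + z = 10

5x + 5y + z = 10


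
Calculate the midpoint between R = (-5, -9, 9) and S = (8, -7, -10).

M = ((x₁+x₂)/2, (y₁+y₂)/2, (z₁+z₂)/2)
  = ((-5 + 8)/2, (-9 - 7)/2, (9 - 10)/2)
  = (3/2, -16/2, -1/2)
  = (1.5, -8, -0.5)

(1.5, -8, -0.5)


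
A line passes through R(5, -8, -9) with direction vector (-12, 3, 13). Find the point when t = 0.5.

P(t) = R + t·d
  = (5 + (-12)·0.5, -8 + 3·0.5, -9 + 13·0.5)
  = (5 - 6, -8 + 1.5, -9 + 6.5)
  = (-1, -6.5, -2.5)

(-1, -6.5, -2.5)


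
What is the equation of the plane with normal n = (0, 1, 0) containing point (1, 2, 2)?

The plane through P with normal n = (a, b, c) satisfies n·(r - P) = 0,
i.e. ax + by + cz = a·x₀ + b·y₀ + c·z₀.
d = 0·1 + 1·2 + 0·2
  = 0 + 2 + 0
  = 2
Equation: y = 2

y = 2


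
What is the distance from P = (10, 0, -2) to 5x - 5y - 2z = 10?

distance = |a·x₀ + b·y₀ + c·z₀ - d| / √(a² + b² + c²)
  = |5·10 + (-5)·0 + (-2)·(-2) - 10| / √(5² + (-5)² + (-2)²)
  = |50 + 0 + 4 - 10| / √(25 + 25 + 4)
  = |44| / √54
  = 44 / 7.348
  ≈ 5.988

5.988


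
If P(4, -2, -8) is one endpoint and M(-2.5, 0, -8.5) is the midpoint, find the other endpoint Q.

Q = 2M - P
  = (2·(-2.5) - 4, 2·0 - (-2), 2·(-8.5) - (-8))
  = (-5 - 4, 0 + 2, -17 + 8)
  = (-9, 2, -9)

(-9, 2, -9)


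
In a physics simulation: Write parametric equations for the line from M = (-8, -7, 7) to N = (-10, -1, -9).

Direction vector d = N - M = (-10 + 8, -1 + 7, -9 - 7) = (-2, 6, -16)
Parametric form r = M + t·d:
x = -8 - 2t, y = -7 + 6t, z = 7 - 16t

x = -8 - 2t, y = -7 + 6t, z = 7 - 16t


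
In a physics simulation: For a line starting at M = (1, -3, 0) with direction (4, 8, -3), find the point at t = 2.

P(t) = M + t·d
  = (1 + 4·2, -3 + 8·2, 0 + (-3)·2)
  = (1 + 8, -3 + 16, 0 - 6)
  = (9, 13, -6)

(9, 13, -6)


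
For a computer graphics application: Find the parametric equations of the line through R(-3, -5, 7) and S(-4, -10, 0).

Direction vector d = S - R = (-4 + 3, -10 + 5, 0 - 7) = (-1, -5, -7)
Parametric form r = R + t·d:
x = -3 - t, y = -5 - 5t, z = 7 - 7t

x = -3 - t, y = -5 - 5t, z = 7 - 7t


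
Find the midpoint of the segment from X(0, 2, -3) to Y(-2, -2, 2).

M = ((x₁+x₂)/2, (y₁+y₂)/2, (z₁+z₂)/2)
  = ((0 - 2)/2, (2 - 2)/2, (-3 + 2)/2)
  = (-2/2, 0/2, -1/2)
  = (-1, 0, -0.5)

(-1, 0, -0.5)


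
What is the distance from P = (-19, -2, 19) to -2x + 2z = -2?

distance = |a·x₀ + b·y₀ + c·z₀ - d| / √(a² + b² + c²)
  = |(-2)·(-19) + 0·(-2) + 2·19 - (-2)| / √((-2)² + 0² + 2²)
  = |38 + 0 + 38 + 2| / √(4 + 0 + 4)
  = |78| / √8
  = 78 / 2.828
  ≈ 27.58

27.58


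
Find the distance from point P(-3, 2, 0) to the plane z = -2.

distance = |a·x₀ + b·y₀ + c·z₀ - d| / √(a² + b² + c²)
  = |0·(-3) + 0·2 + 1·0 - (-2)| / √(0² + 0² + 1²)
  = |0 + 0 + 0 + 2| / √(0 + 0 + 1)
  = |2| / √1
  = 2 / 1
  ≈ 2

2


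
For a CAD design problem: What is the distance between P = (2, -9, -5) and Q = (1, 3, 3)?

d = √[(x₂-x₁)² + (y₂-y₁)² + (z₂-z₁)²]
  = √[(-1)² + 12² + 8²]
  = √[1 + 144 + 64]
  = √209
  ≈ 14.46

14.46


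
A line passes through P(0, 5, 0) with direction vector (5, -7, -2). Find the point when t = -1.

P(t) = P + t·d
  = (0 + 5·(-1), 5 + (-7)·(-1), 0 + (-2)·(-1))
  = (0 - 5, 5 + 7, 0 + 2)
  = (-5, 12, 2)

(-5, 12, 2)


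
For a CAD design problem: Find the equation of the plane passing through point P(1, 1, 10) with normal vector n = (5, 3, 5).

The plane through P with normal n = (a, b, c) satisfies n·(r - P) = 0,
i.e. ax + by + cz = a·x₀ + b·y₀ + c·z₀.
d = 5·1 + 3·1 + 5·10
  = 5 + 3 + 50
  = 58
Equation: 5x + 3y + 5z = 58

5x + 3y + 5z = 58


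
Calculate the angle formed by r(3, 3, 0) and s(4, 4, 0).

r·s = 3·4 + 3·4 + 0·0 = 12 + 12 + 0 = 24
|r| = √(3² + 3² + 0²) = √18 ≈ 4.243
|s| = √(4² + 4² + 0²) = √32 ≈ 5.657
cos θ = (r·s)/(|r||s|) = 24/(4.243·5.657) ≈ 1
θ = arccos(1) ≈ 0°

0°


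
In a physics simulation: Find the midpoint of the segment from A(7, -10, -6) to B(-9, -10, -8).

M = ((x₁+x₂)/2, (y₁+y₂)/2, (z₁+z₂)/2)
  = ((7 - 9)/2, (-10 - 10)/2, (-6 - 8)/2)
  = (-2/2, -20/2, -14/2)
  = (-1, -10, -7)

(-1, -10, -7)
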